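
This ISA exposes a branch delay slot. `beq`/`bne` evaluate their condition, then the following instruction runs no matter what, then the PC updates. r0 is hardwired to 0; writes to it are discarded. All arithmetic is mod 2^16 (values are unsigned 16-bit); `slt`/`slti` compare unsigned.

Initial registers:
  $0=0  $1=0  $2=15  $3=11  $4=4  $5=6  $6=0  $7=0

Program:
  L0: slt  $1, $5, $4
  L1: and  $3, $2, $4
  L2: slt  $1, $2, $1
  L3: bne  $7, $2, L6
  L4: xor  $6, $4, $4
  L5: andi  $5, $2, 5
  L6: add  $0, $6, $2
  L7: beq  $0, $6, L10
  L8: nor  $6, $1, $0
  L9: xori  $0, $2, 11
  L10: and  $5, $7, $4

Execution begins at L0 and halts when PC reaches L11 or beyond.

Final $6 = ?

65535

#0 slt  $1, $5, $4 ; 0/0/15/11/4/6/0/0
#1 and  $3, $2, $4 ; 0/0/15/4/4/6/0/0
#2 slt  $1, $2, $1 ; 0/0/15/4/4/6/0/0
#3 bne  $7, $2, L6 ; 0/0/15/4/4/6/0/0 ; →target
#4 xor  $6, $4, $4 ; 0/0/15/4/4/6/0/0
#6 add  $0, $6, $2 ; 0/0/15/4/4/6/0/0
#7 beq  $0, $6, L10 ; 0/0/15/4/4/6/0/0 ; →target
#8 nor  $6, $1, $0 ; 0/0/15/4/4/6/65535/0
#10 and  $5, $7, $4 ; 0/0/15/4/4/0/65535/0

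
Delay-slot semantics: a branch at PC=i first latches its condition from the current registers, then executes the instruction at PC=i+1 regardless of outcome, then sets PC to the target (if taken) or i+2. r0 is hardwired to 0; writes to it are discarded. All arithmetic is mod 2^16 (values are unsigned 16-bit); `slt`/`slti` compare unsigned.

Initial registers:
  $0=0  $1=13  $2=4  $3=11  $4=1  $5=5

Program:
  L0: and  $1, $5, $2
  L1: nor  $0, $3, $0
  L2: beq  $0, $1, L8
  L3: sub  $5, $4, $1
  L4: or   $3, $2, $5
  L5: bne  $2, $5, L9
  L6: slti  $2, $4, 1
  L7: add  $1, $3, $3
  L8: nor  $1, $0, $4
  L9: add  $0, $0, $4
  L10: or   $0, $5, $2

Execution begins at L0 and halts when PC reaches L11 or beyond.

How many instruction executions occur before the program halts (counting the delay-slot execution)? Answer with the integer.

9

[0] and  $1, $5, $2  →  {$0:0, $1:4, $2:4, $3:11, $4:1, $5:5}
[1] nor  $0, $3, $0  →  {$0:0, $1:4, $2:4, $3:11, $4:1, $5:5}
[2] beq  $0, $1, L8  →  {$0:0, $1:4, $2:4, $3:11, $4:1, $5:5}  ⟨branch fallthrough⟩
[3] sub  $5, $4, $1  →  {$0:0, $1:4, $2:4, $3:11, $4:1, $5:65533}
[4] or   $3, $2, $5  →  {$0:0, $1:4, $2:4, $3:65533, $4:1, $5:65533}
[5] bne  $2, $5, L9  →  {$0:0, $1:4, $2:4, $3:65533, $4:1, $5:65533}  ⟨branch taken⟩
[6] slti  $2, $4, 1  →  {$0:0, $1:4, $2:0, $3:65533, $4:1, $5:65533}
[9] add  $0, $0, $4  →  {$0:0, $1:4, $2:0, $3:65533, $4:1, $5:65533}
[10] or   $0, $5, $2  →  {$0:0, $1:4, $2:0, $3:65533, $4:1, $5:65533}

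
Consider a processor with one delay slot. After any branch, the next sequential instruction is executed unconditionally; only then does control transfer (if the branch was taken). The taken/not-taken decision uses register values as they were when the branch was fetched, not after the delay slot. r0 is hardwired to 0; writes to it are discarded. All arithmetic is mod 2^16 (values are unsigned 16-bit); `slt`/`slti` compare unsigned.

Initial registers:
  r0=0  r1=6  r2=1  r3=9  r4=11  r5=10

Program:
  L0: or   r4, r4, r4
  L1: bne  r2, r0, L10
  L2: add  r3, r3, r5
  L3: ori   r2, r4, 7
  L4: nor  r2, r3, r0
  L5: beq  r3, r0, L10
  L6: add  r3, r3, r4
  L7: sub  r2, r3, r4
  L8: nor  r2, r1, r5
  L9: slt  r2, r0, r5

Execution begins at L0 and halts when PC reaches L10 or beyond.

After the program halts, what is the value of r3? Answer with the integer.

#0 or   r4, r4, r4 ; 0/6/1/9/11/10
#1 bne  r2, r0, L10 ; 0/6/1/9/11/10 ; →target
#2 add  r3, r3, r5 ; 0/6/1/19/11/10

19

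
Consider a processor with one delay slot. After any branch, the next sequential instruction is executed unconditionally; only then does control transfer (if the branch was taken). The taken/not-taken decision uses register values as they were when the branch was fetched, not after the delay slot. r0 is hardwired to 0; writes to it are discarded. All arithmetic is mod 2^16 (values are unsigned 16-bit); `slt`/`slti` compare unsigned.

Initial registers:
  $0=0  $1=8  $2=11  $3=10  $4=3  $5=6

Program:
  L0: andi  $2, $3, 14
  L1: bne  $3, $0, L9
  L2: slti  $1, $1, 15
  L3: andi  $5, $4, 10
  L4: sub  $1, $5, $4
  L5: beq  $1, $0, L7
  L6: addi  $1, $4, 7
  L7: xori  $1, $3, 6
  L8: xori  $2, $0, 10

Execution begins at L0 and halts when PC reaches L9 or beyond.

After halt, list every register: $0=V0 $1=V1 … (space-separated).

  step pc=0: andi  $2, $3, 14  regs=(0,8,10,10,3,6)
  step pc=1: bne  $3, $0, L9  cond=T  regs=(0,8,10,10,3,6)
  step pc=2: slti  $1, $1, 15  regs=(0,1,10,10,3,6)

$0=0 $1=1 $2=10 $3=10 $4=3 $5=6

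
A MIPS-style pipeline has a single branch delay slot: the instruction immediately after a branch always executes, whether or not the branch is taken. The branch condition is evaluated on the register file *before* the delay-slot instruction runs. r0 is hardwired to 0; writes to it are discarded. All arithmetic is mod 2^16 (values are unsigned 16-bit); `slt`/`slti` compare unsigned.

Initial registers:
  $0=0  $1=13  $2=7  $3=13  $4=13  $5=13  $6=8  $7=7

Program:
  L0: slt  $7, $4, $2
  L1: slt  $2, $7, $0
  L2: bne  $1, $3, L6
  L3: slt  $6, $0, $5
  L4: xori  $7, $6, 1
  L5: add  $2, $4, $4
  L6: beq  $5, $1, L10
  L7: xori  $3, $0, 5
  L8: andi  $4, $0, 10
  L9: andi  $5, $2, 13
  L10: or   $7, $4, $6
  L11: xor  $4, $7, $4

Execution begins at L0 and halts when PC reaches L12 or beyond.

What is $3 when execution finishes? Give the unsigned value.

5

[0] slt  $7, $4, $2  →  {$0:0, $1:13, $2:7, $3:13, $4:13, $5:13, $6:8, $7:0}
[1] slt  $2, $7, $0  →  {$0:0, $1:13, $2:0, $3:13, $4:13, $5:13, $6:8, $7:0}
[2] bne  $1, $3, L6  →  {$0:0, $1:13, $2:0, $3:13, $4:13, $5:13, $6:8, $7:0}  ⟨branch fallthrough⟩
[3] slt  $6, $0, $5  →  {$0:0, $1:13, $2:0, $3:13, $4:13, $5:13, $6:1, $7:0}
[4] xori  $7, $6, 1  →  {$0:0, $1:13, $2:0, $3:13, $4:13, $5:13, $6:1, $7:0}
[5] add  $2, $4, $4  →  {$0:0, $1:13, $2:26, $3:13, $4:13, $5:13, $6:1, $7:0}
[6] beq  $5, $1, L10  →  {$0:0, $1:13, $2:26, $3:13, $4:13, $5:13, $6:1, $7:0}  ⟨branch taken⟩
[7] xori  $3, $0, 5  →  {$0:0, $1:13, $2:26, $3:5, $4:13, $5:13, $6:1, $7:0}
[10] or   $7, $4, $6  →  {$0:0, $1:13, $2:26, $3:5, $4:13, $5:13, $6:1, $7:13}
[11] xor  $4, $7, $4  →  {$0:0, $1:13, $2:26, $3:5, $4:0, $5:13, $6:1, $7:13}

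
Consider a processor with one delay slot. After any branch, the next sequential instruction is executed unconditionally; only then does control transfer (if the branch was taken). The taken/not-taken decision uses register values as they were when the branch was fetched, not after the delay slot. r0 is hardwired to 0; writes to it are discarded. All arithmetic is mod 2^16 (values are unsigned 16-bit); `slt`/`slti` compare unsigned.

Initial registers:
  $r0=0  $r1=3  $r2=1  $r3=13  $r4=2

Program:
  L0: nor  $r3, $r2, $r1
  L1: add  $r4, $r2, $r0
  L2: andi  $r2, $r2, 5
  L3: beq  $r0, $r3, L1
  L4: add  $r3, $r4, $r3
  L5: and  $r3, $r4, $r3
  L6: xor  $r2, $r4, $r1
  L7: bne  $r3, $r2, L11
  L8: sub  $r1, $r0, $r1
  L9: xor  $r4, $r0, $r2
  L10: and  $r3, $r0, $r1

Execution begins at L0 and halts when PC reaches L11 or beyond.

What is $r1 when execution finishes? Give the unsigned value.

65533

[0] nor  $r3, $r2, $r1  →  {$r0:0, $r1:3, $r2:1, $r3:65532, $r4:2}
[1] add  $r4, $r2, $r0  →  {$r0:0, $r1:3, $r2:1, $r3:65532, $r4:1}
[2] andi  $r2, $r2, 5  →  {$r0:0, $r1:3, $r2:1, $r3:65532, $r4:1}
[3] beq  $r0, $r3, L1  →  {$r0:0, $r1:3, $r2:1, $r3:65532, $r4:1}  ⟨branch fallthrough⟩
[4] add  $r3, $r4, $r3  →  {$r0:0, $r1:3, $r2:1, $r3:65533, $r4:1}
[5] and  $r3, $r4, $r3  →  {$r0:0, $r1:3, $r2:1, $r3:1, $r4:1}
[6] xor  $r2, $r4, $r1  →  {$r0:0, $r1:3, $r2:2, $r3:1, $r4:1}
[7] bne  $r3, $r2, L11  →  {$r0:0, $r1:3, $r2:2, $r3:1, $r4:1}  ⟨branch taken⟩
[8] sub  $r1, $r0, $r1  →  {$r0:0, $r1:65533, $r2:2, $r3:1, $r4:1}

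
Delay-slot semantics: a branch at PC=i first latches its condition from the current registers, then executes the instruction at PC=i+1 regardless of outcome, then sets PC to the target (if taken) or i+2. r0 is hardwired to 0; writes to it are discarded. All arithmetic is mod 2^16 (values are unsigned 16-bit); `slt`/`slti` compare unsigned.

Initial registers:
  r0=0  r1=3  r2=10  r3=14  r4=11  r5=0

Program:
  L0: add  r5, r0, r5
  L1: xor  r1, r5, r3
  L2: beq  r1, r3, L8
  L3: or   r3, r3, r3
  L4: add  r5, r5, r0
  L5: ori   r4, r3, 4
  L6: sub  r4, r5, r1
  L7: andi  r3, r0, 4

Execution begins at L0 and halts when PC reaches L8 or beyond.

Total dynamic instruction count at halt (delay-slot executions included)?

  step pc=0: add  r5, r0, r5  regs=(0,3,10,14,11,0)
  step pc=1: xor  r1, r5, r3  regs=(0,14,10,14,11,0)
  step pc=2: beq  r1, r3, L8  cond=T  regs=(0,14,10,14,11,0)
  step pc=3: or   r3, r3, r3  regs=(0,14,10,14,11,0)

4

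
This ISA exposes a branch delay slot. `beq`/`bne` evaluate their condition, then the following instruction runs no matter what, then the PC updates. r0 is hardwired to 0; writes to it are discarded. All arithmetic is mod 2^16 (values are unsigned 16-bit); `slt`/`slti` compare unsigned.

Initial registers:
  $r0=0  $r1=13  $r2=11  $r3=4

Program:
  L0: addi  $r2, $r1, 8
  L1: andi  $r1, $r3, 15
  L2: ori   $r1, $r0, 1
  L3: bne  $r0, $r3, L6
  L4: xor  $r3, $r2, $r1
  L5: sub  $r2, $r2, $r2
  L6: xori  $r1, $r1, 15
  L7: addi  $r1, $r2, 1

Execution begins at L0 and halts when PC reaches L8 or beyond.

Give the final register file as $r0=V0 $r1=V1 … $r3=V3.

#0 addi  $r2, $r1, 8 ; 0/13/21/4
#1 andi  $r1, $r3, 15 ; 0/4/21/4
#2 ori   $r1, $r0, 1 ; 0/1/21/4
#3 bne  $r0, $r3, L6 ; 0/1/21/4 ; →target
#4 xor  $r3, $r2, $r1 ; 0/1/21/20
#6 xori  $r1, $r1, 15 ; 0/14/21/20
#7 addi  $r1, $r2, 1 ; 0/22/21/20

$r0=0 $r1=22 $r2=21 $r3=20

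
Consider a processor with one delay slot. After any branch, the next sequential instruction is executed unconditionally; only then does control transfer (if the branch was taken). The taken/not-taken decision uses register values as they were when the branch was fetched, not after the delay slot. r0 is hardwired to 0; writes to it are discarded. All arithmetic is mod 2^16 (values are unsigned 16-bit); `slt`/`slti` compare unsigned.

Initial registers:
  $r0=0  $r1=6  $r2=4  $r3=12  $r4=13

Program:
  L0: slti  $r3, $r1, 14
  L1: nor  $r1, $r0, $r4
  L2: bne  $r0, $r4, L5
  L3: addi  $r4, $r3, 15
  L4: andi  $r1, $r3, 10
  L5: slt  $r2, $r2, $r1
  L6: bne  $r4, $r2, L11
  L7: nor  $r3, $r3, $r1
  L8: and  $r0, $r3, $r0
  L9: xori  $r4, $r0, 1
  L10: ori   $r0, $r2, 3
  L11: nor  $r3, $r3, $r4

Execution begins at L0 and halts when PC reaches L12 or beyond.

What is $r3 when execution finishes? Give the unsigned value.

65507

#0 slti  $r3, $r1, 14 ; 0/6/4/1/13
#1 nor  $r1, $r0, $r4 ; 0/65522/4/1/13
#2 bne  $r0, $r4, L5 ; 0/65522/4/1/13 ; →target
#3 addi  $r4, $r3, 15 ; 0/65522/4/1/16
#5 slt  $r2, $r2, $r1 ; 0/65522/1/1/16
#6 bne  $r4, $r2, L11 ; 0/65522/1/1/16 ; →target
#7 nor  $r3, $r3, $r1 ; 0/65522/1/12/16
#11 nor  $r3, $r3, $r4 ; 0/65522/1/65507/16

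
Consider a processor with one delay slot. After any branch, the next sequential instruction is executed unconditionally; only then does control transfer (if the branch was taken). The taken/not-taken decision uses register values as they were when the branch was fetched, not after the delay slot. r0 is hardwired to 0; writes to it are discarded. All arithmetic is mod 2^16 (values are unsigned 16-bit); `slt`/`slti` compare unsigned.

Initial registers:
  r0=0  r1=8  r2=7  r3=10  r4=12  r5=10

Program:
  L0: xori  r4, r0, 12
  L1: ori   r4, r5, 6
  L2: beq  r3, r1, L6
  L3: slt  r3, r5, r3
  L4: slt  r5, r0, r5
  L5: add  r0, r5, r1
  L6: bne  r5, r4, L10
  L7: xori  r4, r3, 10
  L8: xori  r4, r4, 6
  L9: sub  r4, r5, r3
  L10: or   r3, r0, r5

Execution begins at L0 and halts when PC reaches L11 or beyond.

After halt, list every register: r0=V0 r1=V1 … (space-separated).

r0=0 r1=8 r2=7 r3=1 r4=10 r5=1

PC=0  xori  r4, r0, 12       | r0=0 r1=8 r2=7 r3=10 r4=12 r5=10
PC=1  ori   r4, r5, 6        | r0=0 r1=8 r2=7 r3=10 r4=14 r5=10
PC=2  beq  r3, r1, L6        | r0=0 r1=8 r2=7 r3=10 r4=14 r5=10  [not taken]
PC=3  slt  r3, r5, r3        | r0=0 r1=8 r2=7 r3=0 r4=14 r5=10
PC=4  slt  r5, r0, r5        | r0=0 r1=8 r2=7 r3=0 r4=14 r5=1
PC=5  add  r0, r5, r1        | r0=0 r1=8 r2=7 r3=0 r4=14 r5=1
PC=6  bne  r5, r4, L10       | r0=0 r1=8 r2=7 r3=0 r4=14 r5=1  [TAKEN]
PC=7  xori  r4, r3, 10       | r0=0 r1=8 r2=7 r3=0 r4=10 r5=1
PC=10 or   r3, r0, r5        | r0=0 r1=8 r2=7 r3=1 r4=10 r5=1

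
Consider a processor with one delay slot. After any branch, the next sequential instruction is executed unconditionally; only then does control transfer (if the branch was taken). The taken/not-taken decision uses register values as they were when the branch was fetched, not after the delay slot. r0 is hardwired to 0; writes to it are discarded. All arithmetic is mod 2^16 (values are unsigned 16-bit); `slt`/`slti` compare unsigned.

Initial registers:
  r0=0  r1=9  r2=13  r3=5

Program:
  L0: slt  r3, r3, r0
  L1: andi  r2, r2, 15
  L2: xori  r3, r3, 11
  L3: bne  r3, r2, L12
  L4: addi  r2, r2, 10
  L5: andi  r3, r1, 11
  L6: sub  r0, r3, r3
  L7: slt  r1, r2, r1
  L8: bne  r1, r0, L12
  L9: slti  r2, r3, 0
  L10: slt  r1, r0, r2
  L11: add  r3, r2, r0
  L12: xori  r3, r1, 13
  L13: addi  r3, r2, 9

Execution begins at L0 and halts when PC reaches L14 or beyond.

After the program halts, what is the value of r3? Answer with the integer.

32

[0] slt  r3, r3, r0  →  {r0:0, r1:9, r2:13, r3:0}
[1] andi  r2, r2, 15  →  {r0:0, r1:9, r2:13, r3:0}
[2] xori  r3, r3, 11  →  {r0:0, r1:9, r2:13, r3:11}
[3] bne  r3, r2, L12  →  {r0:0, r1:9, r2:13, r3:11}  ⟨branch taken⟩
[4] addi  r2, r2, 10  →  {r0:0, r1:9, r2:23, r3:11}
[12] xori  r3, r1, 13  →  {r0:0, r1:9, r2:23, r3:4}
[13] addi  r3, r2, 9  →  {r0:0, r1:9, r2:23, r3:32}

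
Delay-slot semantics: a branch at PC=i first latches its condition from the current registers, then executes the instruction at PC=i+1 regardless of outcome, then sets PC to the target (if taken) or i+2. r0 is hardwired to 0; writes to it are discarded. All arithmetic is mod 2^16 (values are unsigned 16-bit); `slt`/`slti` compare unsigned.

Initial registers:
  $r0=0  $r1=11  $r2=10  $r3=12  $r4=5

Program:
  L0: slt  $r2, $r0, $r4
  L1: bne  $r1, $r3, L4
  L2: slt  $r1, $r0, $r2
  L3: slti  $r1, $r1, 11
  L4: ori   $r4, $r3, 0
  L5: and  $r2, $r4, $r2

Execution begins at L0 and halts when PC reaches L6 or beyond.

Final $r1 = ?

  step pc=0: slt  $r2, $r0, $r4  regs=(0,11,1,12,5)
  step pc=1: bne  $r1, $r3, L4  cond=T  regs=(0,11,1,12,5)
  step pc=2: slt  $r1, $r0, $r2  regs=(0,1,1,12,5)
  step pc=4: ori   $r4, $r3, 0  regs=(0,1,1,12,12)
  step pc=5: and  $r2, $r4, $r2  regs=(0,1,0,12,12)

1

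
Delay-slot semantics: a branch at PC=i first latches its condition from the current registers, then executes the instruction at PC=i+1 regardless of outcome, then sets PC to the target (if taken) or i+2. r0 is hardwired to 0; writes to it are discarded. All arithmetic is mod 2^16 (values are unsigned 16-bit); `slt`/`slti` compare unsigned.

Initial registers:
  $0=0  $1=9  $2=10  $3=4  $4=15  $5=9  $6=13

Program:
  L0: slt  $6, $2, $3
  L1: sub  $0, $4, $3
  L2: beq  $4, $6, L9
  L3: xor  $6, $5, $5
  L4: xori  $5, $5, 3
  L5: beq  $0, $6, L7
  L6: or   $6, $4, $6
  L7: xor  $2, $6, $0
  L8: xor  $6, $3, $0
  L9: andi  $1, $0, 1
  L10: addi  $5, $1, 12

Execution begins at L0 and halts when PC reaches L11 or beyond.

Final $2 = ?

[0] slt  $6, $2, $3  →  {$0:0, $1:9, $2:10, $3:4, $4:15, $5:9, $6:0}
[1] sub  $0, $4, $3  →  {$0:0, $1:9, $2:10, $3:4, $4:15, $5:9, $6:0}
[2] beq  $4, $6, L9  →  {$0:0, $1:9, $2:10, $3:4, $4:15, $5:9, $6:0}  ⟨branch fallthrough⟩
[3] xor  $6, $5, $5  →  {$0:0, $1:9, $2:10, $3:4, $4:15, $5:9, $6:0}
[4] xori  $5, $5, 3  →  {$0:0, $1:9, $2:10, $3:4, $4:15, $5:10, $6:0}
[5] beq  $0, $6, L7  →  {$0:0, $1:9, $2:10, $3:4, $4:15, $5:10, $6:0}  ⟨branch taken⟩
[6] or   $6, $4, $6  →  {$0:0, $1:9, $2:10, $3:4, $4:15, $5:10, $6:15}
[7] xor  $2, $6, $0  →  {$0:0, $1:9, $2:15, $3:4, $4:15, $5:10, $6:15}
[8] xor  $6, $3, $0  →  {$0:0, $1:9, $2:15, $3:4, $4:15, $5:10, $6:4}
[9] andi  $1, $0, 1  →  {$0:0, $1:0, $2:15, $3:4, $4:15, $5:10, $6:4}
[10] addi  $5, $1, 12  →  {$0:0, $1:0, $2:15, $3:4, $4:15, $5:12, $6:4}

15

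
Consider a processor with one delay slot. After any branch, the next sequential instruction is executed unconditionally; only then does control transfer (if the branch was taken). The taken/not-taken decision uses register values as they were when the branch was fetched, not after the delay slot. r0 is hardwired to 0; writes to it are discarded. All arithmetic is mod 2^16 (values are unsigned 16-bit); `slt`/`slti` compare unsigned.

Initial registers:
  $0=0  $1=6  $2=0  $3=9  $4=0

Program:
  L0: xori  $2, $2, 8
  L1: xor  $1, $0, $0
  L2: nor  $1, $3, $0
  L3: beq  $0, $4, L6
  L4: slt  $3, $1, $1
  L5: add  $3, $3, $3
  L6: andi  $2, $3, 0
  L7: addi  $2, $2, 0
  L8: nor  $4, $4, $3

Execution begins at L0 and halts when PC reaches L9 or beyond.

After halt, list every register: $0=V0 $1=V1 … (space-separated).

[0] xori  $2, $2, 8  →  {$0:0, $1:6, $2:8, $3:9, $4:0}
[1] xor  $1, $0, $0  →  {$0:0, $1:0, $2:8, $3:9, $4:0}
[2] nor  $1, $3, $0  →  {$0:0, $1:65526, $2:8, $3:9, $4:0}
[3] beq  $0, $4, L6  →  {$0:0, $1:65526, $2:8, $3:9, $4:0}  ⟨branch taken⟩
[4] slt  $3, $1, $1  →  {$0:0, $1:65526, $2:8, $3:0, $4:0}
[6] andi  $2, $3, 0  →  {$0:0, $1:65526, $2:0, $3:0, $4:0}
[7] addi  $2, $2, 0  →  {$0:0, $1:65526, $2:0, $3:0, $4:0}
[8] nor  $4, $4, $3  →  {$0:0, $1:65526, $2:0, $3:0, $4:65535}

$0=0 $1=65526 $2=0 $3=0 $4=65535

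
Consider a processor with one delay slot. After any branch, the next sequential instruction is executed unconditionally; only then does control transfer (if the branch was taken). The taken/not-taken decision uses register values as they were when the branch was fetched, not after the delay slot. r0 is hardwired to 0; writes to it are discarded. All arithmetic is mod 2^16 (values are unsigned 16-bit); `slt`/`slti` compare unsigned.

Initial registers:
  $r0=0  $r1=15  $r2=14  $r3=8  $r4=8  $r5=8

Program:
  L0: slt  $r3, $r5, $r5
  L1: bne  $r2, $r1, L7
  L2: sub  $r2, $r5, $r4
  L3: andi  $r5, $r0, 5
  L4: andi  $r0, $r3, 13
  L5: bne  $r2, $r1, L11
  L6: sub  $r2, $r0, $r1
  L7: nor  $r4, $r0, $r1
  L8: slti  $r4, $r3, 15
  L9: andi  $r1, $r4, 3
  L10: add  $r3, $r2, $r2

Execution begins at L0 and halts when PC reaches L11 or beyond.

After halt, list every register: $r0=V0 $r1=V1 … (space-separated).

PC=0  slt  $r3, $r5, $r5     | $r0=0 $r1=15 $r2=14 $r3=0 $r4=8 $r5=8
PC=1  bne  $r2, $r1, L7      | $r0=0 $r1=15 $r2=14 $r3=0 $r4=8 $r5=8  [TAKEN]
PC=2  sub  $r2, $r5, $r4     | $r0=0 $r1=15 $r2=0 $r3=0 $r4=8 $r5=8
PC=7  nor  $r4, $r0, $r1     | $r0=0 $r1=15 $r2=0 $r3=0 $r4=65520 $r5=8
PC=8  slti  $r4, $r3, 15     | $r0=0 $r1=15 $r2=0 $r3=0 $r4=1 $r5=8
PC=9  andi  $r1, $r4, 3      | $r0=0 $r1=1 $r2=0 $r3=0 $r4=1 $r5=8
PC=10 add  $r3, $r2, $r2     | $r0=0 $r1=1 $r2=0 $r3=0 $r4=1 $r5=8

$r0=0 $r1=1 $r2=0 $r3=0 $r4=1 $r5=8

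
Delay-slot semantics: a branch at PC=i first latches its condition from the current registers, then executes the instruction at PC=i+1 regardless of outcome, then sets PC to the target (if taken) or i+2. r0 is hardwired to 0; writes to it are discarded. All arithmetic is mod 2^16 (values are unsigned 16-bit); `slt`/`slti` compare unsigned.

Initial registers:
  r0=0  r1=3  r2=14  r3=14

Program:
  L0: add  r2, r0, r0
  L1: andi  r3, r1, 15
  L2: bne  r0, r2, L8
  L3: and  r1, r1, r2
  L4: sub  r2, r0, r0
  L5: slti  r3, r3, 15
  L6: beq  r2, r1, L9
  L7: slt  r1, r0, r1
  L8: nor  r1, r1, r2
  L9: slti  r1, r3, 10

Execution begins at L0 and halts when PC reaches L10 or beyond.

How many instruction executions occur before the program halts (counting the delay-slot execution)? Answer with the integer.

[0] add  r2, r0, r0  →  {r0:0, r1:3, r2:0, r3:14}
[1] andi  r3, r1, 15  →  {r0:0, r1:3, r2:0, r3:3}
[2] bne  r0, r2, L8  →  {r0:0, r1:3, r2:0, r3:3}  ⟨branch fallthrough⟩
[3] and  r1, r1, r2  →  {r0:0, r1:0, r2:0, r3:3}
[4] sub  r2, r0, r0  →  {r0:0, r1:0, r2:0, r3:3}
[5] slti  r3, r3, 15  →  {r0:0, r1:0, r2:0, r3:1}
[6] beq  r2, r1, L9  →  {r0:0, r1:0, r2:0, r3:1}  ⟨branch taken⟩
[7] slt  r1, r0, r1  →  {r0:0, r1:0, r2:0, r3:1}
[9] slti  r1, r3, 10  →  {r0:0, r1:1, r2:0, r3:1}

9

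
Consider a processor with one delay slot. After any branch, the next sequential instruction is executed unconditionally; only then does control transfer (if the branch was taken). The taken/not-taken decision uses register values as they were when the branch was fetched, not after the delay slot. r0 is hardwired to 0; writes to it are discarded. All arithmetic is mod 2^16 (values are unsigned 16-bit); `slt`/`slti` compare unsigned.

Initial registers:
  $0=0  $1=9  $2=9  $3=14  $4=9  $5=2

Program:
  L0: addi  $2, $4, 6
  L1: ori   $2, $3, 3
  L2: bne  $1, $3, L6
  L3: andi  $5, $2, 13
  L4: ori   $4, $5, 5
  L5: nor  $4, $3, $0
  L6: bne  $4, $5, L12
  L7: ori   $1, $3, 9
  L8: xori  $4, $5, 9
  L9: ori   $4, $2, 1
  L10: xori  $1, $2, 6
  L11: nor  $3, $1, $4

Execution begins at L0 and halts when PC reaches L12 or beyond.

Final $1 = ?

PC=0  addi  $2, $4, 6        | $0=0 $1=9 $2=15 $3=14 $4=9 $5=2
PC=1  ori   $2, $3, 3        | $0=0 $1=9 $2=15 $3=14 $4=9 $5=2
PC=2  bne  $1, $3, L6        | $0=0 $1=9 $2=15 $3=14 $4=9 $5=2  [TAKEN]
PC=3  andi  $5, $2, 13       | $0=0 $1=9 $2=15 $3=14 $4=9 $5=13
PC=6  bne  $4, $5, L12       | $0=0 $1=9 $2=15 $3=14 $4=9 $5=13  [TAKEN]
PC=7  ori   $1, $3, 9        | $0=0 $1=15 $2=15 $3=14 $4=9 $5=13

15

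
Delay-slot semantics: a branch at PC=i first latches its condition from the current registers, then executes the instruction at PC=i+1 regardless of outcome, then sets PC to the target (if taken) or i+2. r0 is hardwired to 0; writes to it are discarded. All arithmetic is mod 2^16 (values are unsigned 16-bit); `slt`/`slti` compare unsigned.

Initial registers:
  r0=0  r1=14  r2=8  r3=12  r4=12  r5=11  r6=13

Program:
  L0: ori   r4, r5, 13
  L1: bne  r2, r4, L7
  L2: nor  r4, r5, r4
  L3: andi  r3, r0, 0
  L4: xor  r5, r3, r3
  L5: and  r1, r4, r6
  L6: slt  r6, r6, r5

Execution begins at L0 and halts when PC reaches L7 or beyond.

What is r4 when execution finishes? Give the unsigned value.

65520

PC=0  ori   r4, r5, 13       | r0=0 r1=14 r2=8 r3=12 r4=15 r5=11 r6=13
PC=1  bne  r2, r4, L7        | r0=0 r1=14 r2=8 r3=12 r4=15 r5=11 r6=13  [TAKEN]
PC=2  nor  r4, r5, r4        | r0=0 r1=14 r2=8 r3=12 r4=65520 r5=11 r6=13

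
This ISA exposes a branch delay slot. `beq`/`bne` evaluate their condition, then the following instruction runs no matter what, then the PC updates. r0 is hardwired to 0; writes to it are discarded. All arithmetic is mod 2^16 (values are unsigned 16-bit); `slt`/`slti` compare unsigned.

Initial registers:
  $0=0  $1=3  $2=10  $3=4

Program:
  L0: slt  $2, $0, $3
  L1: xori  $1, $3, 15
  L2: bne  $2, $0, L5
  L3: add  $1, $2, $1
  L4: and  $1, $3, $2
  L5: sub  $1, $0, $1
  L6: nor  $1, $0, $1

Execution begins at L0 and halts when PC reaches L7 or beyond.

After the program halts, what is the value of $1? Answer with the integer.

11

  step pc=0: slt  $2, $0, $3  regs=(0,3,1,4)
  step pc=1: xori  $1, $3, 15  regs=(0,11,1,4)
  step pc=2: bne  $2, $0, L5  cond=T  regs=(0,11,1,4)
  step pc=3: add  $1, $2, $1  regs=(0,12,1,4)
  step pc=5: sub  $1, $0, $1  regs=(0,65524,1,4)
  step pc=6: nor  $1, $0, $1  regs=(0,11,1,4)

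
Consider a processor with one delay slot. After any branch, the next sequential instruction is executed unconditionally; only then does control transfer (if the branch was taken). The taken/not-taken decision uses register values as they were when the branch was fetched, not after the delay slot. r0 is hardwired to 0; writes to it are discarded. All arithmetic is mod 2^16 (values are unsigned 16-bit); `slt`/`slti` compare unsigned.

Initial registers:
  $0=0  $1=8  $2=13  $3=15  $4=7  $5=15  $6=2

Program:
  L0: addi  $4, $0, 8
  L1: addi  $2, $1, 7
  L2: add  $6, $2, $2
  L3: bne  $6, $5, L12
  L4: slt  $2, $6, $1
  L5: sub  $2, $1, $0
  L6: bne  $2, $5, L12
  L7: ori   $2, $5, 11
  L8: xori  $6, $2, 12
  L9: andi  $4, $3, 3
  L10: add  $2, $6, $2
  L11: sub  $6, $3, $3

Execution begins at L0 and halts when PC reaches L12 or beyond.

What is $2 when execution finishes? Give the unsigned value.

#0 addi  $4, $0, 8 ; 0/8/13/15/8/15/2
#1 addi  $2, $1, 7 ; 0/8/15/15/8/15/2
#2 add  $6, $2, $2 ; 0/8/15/15/8/15/30
#3 bne  $6, $5, L12 ; 0/8/15/15/8/15/30 ; →target
#4 slt  $2, $6, $1 ; 0/8/0/15/8/15/30

0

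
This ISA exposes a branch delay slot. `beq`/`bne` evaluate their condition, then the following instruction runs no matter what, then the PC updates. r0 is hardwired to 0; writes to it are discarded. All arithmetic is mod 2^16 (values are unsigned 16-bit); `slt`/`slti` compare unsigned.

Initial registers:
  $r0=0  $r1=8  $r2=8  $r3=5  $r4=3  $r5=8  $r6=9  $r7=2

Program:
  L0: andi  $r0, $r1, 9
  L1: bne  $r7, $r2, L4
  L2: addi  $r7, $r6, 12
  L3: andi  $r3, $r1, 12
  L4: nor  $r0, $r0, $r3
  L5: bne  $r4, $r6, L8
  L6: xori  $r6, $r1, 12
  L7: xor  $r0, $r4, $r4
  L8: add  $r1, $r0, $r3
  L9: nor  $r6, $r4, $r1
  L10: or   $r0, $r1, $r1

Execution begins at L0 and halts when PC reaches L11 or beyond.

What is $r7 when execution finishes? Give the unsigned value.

PC=0  andi  $r0, $r1, 9      | $r0=0 $r1=8 $r2=8 $r3=5 $r4=3 $r5=8 $r6=9 $r7=2
PC=1  bne  $r7, $r2, L4      | $r0=0 $r1=8 $r2=8 $r3=5 $r4=3 $r5=8 $r6=9 $r7=2  [TAKEN]
PC=2  addi  $r7, $r6, 12     | $r0=0 $r1=8 $r2=8 $r3=5 $r4=3 $r5=8 $r6=9 $r7=21
PC=4  nor  $r0, $r0, $r3     | $r0=0 $r1=8 $r2=8 $r3=5 $r4=3 $r5=8 $r6=9 $r7=21
PC=5  bne  $r4, $r6, L8      | $r0=0 $r1=8 $r2=8 $r3=5 $r4=3 $r5=8 $r6=9 $r7=21  [TAKEN]
PC=6  xori  $r6, $r1, 12     | $r0=0 $r1=8 $r2=8 $r3=5 $r4=3 $r5=8 $r6=4 $r7=21
PC=8  add  $r1, $r0, $r3     | $r0=0 $r1=5 $r2=8 $r3=5 $r4=3 $r5=8 $r6=4 $r7=21
PC=9  nor  $r6, $r4, $r1     | $r0=0 $r1=5 $r2=8 $r3=5 $r4=3 $r5=8 $r6=65528 $r7=21
PC=10 or   $r0, $r1, $r1     | $r0=0 $r1=5 $r2=8 $r3=5 $r4=3 $r5=8 $r6=65528 $r7=21

21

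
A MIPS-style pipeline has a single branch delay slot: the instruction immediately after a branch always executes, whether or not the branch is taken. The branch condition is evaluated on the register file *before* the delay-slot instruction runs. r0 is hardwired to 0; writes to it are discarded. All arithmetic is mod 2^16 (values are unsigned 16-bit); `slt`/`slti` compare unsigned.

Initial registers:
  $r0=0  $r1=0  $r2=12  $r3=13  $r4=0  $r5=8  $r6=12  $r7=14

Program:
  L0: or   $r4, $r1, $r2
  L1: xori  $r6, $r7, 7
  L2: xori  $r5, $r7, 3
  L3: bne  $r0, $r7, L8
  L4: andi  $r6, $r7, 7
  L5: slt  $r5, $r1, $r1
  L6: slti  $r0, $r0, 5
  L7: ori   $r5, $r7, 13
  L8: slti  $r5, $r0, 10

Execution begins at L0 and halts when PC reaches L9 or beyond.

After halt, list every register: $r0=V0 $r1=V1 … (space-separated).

  step pc=0: or   $r4, $r1, $r2  regs=(0,0,12,13,12,8,12,14)
  step pc=1: xori  $r6, $r7, 7  regs=(0,0,12,13,12,8,9,14)
  step pc=2: xori  $r5, $r7, 3  regs=(0,0,12,13,12,13,9,14)
  step pc=3: bne  $r0, $r7, L8  cond=T  regs=(0,0,12,13,12,13,9,14)
  step pc=4: andi  $r6, $r7, 7  regs=(0,0,12,13,12,13,6,14)
  step pc=8: slti  $r5, $r0, 10  regs=(0,0,12,13,12,1,6,14)

$r0=0 $r1=0 $r2=12 $r3=13 $r4=12 $r5=1 $r6=6 $r7=14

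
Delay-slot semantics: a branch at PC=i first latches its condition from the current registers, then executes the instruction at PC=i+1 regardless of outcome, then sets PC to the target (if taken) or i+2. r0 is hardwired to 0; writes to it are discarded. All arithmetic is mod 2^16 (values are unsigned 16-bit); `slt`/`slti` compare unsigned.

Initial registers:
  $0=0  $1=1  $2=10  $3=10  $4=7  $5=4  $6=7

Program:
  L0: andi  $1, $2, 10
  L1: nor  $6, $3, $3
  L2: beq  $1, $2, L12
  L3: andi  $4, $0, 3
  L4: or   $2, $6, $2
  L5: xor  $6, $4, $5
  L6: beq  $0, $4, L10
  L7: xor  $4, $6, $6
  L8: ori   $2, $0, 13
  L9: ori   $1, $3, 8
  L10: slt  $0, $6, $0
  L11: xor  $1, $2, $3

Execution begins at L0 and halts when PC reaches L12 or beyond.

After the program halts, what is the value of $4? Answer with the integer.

0

[0] andi  $1, $2, 10  →  {$0:0, $1:10, $2:10, $3:10, $4:7, $5:4, $6:7}
[1] nor  $6, $3, $3  →  {$0:0, $1:10, $2:10, $3:10, $4:7, $5:4, $6:65525}
[2] beq  $1, $2, L12  →  {$0:0, $1:10, $2:10, $3:10, $4:7, $5:4, $6:65525}  ⟨branch taken⟩
[3] andi  $4, $0, 3  →  {$0:0, $1:10, $2:10, $3:10, $4:0, $5:4, $6:65525}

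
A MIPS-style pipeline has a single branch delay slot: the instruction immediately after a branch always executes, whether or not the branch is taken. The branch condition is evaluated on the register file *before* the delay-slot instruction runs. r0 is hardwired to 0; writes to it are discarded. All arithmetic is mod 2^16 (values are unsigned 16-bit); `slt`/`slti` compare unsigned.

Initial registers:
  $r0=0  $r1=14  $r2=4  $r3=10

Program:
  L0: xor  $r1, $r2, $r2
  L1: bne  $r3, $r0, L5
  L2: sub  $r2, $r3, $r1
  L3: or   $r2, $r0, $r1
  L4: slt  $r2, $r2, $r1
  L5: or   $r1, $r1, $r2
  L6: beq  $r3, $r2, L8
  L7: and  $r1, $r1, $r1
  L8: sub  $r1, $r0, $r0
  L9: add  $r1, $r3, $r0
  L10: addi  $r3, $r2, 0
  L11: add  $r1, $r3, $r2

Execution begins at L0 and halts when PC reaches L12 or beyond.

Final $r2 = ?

#0 xor  $r1, $r2, $r2 ; 0/0/4/10
#1 bne  $r3, $r0, L5 ; 0/0/4/10 ; →target
#2 sub  $r2, $r3, $r1 ; 0/0/10/10
#5 or   $r1, $r1, $r2 ; 0/10/10/10
#6 beq  $r3, $r2, L8 ; 0/10/10/10 ; →target
#7 and  $r1, $r1, $r1 ; 0/10/10/10
#8 sub  $r1, $r0, $r0 ; 0/0/10/10
#9 add  $r1, $r3, $r0 ; 0/10/10/10
#10 addi  $r3, $r2, 0 ; 0/10/10/10
#11 add  $r1, $r3, $r2 ; 0/20/10/10

10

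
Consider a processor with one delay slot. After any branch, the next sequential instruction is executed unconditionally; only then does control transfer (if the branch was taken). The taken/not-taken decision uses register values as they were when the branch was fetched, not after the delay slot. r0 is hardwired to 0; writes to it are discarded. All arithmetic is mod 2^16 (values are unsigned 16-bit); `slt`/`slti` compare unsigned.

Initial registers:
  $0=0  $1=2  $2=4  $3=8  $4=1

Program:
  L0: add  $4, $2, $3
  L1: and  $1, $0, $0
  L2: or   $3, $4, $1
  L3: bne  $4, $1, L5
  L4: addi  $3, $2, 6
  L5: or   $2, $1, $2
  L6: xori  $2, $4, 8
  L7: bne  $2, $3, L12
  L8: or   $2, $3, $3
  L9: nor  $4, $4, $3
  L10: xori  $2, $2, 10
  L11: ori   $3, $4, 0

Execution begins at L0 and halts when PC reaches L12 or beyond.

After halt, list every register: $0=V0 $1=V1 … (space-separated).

#0 add  $4, $2, $3 ; 0/2/4/8/12
#1 and  $1, $0, $0 ; 0/0/4/8/12
#2 or   $3, $4, $1 ; 0/0/4/12/12
#3 bne  $4, $1, L5 ; 0/0/4/12/12 ; →target
#4 addi  $3, $2, 6 ; 0/0/4/10/12
#5 or   $2, $1, $2 ; 0/0/4/10/12
#6 xori  $2, $4, 8 ; 0/0/4/10/12
#7 bne  $2, $3, L12 ; 0/0/4/10/12 ; →target
#8 or   $2, $3, $3 ; 0/0/10/10/12

$0=0 $1=0 $2=10 $3=10 $4=12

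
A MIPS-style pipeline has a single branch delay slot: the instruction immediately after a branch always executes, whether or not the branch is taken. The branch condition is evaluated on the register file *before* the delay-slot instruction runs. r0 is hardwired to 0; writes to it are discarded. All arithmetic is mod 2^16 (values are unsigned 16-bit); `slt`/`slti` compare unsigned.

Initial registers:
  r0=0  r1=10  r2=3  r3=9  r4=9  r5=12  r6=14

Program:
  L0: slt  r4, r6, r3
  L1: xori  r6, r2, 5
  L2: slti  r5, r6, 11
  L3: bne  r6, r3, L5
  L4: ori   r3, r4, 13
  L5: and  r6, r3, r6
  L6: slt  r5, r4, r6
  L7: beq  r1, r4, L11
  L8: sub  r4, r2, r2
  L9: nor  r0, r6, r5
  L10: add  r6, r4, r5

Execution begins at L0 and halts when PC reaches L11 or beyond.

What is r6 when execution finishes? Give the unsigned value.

#0 slt  r4, r6, r3 ; 0/10/3/9/0/12/14
#1 xori  r6, r2, 5 ; 0/10/3/9/0/12/6
#2 slti  r5, r6, 11 ; 0/10/3/9/0/1/6
#3 bne  r6, r3, L5 ; 0/10/3/9/0/1/6 ; →target
#4 ori   r3, r4, 13 ; 0/10/3/13/0/1/6
#5 and  r6, r3, r6 ; 0/10/3/13/0/1/4
#6 slt  r5, r4, r6 ; 0/10/3/13/0/1/4
#7 beq  r1, r4, L11 ; 0/10/3/13/0/1/4 ; →fallthru
#8 sub  r4, r2, r2 ; 0/10/3/13/0/1/4
#9 nor  r0, r6, r5 ; 0/10/3/13/0/1/4
#10 add  r6, r4, r5 ; 0/10/3/13/0/1/1

1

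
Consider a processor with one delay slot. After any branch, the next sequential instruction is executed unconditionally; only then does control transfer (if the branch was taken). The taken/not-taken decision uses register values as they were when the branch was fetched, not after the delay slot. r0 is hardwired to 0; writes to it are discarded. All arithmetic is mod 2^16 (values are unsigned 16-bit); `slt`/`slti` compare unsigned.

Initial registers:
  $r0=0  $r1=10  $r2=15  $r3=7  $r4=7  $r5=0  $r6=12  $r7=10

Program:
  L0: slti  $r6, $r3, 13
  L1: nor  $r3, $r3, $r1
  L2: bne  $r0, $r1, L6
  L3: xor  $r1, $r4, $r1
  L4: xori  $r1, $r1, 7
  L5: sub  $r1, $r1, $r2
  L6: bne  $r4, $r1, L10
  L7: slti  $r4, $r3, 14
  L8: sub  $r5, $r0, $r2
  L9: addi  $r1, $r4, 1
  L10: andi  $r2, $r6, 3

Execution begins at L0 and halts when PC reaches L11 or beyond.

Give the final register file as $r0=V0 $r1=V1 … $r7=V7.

$r0=0 $r1=13 $r2=1 $r3=65520 $r4=0 $r5=0 $r6=1 $r7=10

[0] slti  $r6, $r3, 13  →  {$r0:0, $r1:10, $r2:15, $r3:7, $r4:7, $r5:0, $r6:1, $r7:10}
[1] nor  $r3, $r3, $r1  →  {$r0:0, $r1:10, $r2:15, $r3:65520, $r4:7, $r5:0, $r6:1, $r7:10}
[2] bne  $r0, $r1, L6  →  {$r0:0, $r1:10, $r2:15, $r3:65520, $r4:7, $r5:0, $r6:1, $r7:10}  ⟨branch taken⟩
[3] xor  $r1, $r4, $r1  →  {$r0:0, $r1:13, $r2:15, $r3:65520, $r4:7, $r5:0, $r6:1, $r7:10}
[6] bne  $r4, $r1, L10  →  {$r0:0, $r1:13, $r2:15, $r3:65520, $r4:7, $r5:0, $r6:1, $r7:10}  ⟨branch taken⟩
[7] slti  $r4, $r3, 14  →  {$r0:0, $r1:13, $r2:15, $r3:65520, $r4:0, $r5:0, $r6:1, $r7:10}
[10] andi  $r2, $r6, 3  →  {$r0:0, $r1:13, $r2:1, $r3:65520, $r4:0, $r5:0, $r6:1, $r7:10}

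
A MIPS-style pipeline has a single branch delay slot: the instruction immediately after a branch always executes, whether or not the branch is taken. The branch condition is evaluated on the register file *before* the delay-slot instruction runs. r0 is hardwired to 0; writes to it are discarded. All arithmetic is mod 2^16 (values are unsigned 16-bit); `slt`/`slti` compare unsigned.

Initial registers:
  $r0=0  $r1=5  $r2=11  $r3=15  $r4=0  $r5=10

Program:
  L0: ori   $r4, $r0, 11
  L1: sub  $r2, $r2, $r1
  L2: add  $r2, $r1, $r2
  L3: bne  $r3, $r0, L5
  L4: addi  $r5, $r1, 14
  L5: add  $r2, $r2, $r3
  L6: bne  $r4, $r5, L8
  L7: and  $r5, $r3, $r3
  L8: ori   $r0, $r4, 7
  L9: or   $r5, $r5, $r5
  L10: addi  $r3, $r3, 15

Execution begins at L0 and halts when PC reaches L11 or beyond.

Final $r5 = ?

15

#0 ori   $r4, $r0, 11 ; 0/5/11/15/11/10
#1 sub  $r2, $r2, $r1 ; 0/5/6/15/11/10
#2 add  $r2, $r1, $r2 ; 0/5/11/15/11/10
#3 bne  $r3, $r0, L5 ; 0/5/11/15/11/10 ; →target
#4 addi  $r5, $r1, 14 ; 0/5/11/15/11/19
#5 add  $r2, $r2, $r3 ; 0/5/26/15/11/19
#6 bne  $r4, $r5, L8 ; 0/5/26/15/11/19 ; →target
#7 and  $r5, $r3, $r3 ; 0/5/26/15/11/15
#8 ori   $r0, $r4, 7 ; 0/5/26/15/11/15
#9 or   $r5, $r5, $r5 ; 0/5/26/15/11/15
#10 addi  $r3, $r3, 15 ; 0/5/26/30/11/15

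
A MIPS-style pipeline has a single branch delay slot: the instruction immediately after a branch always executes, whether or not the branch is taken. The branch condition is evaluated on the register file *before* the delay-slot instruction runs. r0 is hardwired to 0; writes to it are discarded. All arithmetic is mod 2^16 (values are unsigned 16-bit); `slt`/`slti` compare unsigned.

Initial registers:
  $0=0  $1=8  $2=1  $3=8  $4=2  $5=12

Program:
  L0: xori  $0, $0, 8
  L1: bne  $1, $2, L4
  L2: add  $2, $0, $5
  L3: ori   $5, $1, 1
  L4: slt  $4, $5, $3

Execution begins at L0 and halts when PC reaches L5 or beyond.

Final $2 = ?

12

#0 xori  $0, $0, 8 ; 0/8/1/8/2/12
#1 bne  $1, $2, L4 ; 0/8/1/8/2/12 ; →target
#2 add  $2, $0, $5 ; 0/8/12/8/2/12
#4 slt  $4, $5, $3 ; 0/8/12/8/0/12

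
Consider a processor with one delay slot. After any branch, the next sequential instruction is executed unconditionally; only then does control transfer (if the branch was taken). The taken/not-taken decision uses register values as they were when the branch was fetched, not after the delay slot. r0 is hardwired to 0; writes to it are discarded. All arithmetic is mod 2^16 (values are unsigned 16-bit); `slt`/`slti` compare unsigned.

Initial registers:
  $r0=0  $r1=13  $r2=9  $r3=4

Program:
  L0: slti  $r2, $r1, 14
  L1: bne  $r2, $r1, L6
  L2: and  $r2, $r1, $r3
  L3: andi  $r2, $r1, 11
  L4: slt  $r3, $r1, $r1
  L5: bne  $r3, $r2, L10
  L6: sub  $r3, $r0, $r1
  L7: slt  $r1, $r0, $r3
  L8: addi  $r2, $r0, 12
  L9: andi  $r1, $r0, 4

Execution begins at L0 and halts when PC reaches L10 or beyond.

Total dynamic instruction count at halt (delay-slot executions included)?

7

PC=0  slti  $r2, $r1, 14     | $r0=0 $r1=13 $r2=1 $r3=4
PC=1  bne  $r2, $r1, L6      | $r0=0 $r1=13 $r2=1 $r3=4  [TAKEN]
PC=2  and  $r2, $r1, $r3     | $r0=0 $r1=13 $r2=4 $r3=4
PC=6  sub  $r3, $r0, $r1     | $r0=0 $r1=13 $r2=4 $r3=65523
PC=7  slt  $r1, $r0, $r3     | $r0=0 $r1=1 $r2=4 $r3=65523
PC=8  addi  $r2, $r0, 12     | $r0=0 $r1=1 $r2=12 $r3=65523
PC=9  andi  $r1, $r0, 4      | $r0=0 $r1=0 $r2=12 $r3=65523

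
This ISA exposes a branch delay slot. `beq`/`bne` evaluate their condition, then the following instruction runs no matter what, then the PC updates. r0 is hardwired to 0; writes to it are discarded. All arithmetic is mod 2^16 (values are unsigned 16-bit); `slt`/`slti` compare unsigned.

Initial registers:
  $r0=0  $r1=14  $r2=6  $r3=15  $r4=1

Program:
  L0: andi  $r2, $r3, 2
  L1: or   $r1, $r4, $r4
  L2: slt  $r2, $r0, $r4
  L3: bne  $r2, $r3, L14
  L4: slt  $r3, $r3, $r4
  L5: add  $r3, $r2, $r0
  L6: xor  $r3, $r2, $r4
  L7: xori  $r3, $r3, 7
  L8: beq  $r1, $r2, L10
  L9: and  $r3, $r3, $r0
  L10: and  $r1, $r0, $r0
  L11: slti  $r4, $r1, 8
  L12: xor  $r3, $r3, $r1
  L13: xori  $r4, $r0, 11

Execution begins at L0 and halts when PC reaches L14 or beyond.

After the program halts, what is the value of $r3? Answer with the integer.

0

#0 andi  $r2, $r3, 2 ; 0/14/2/15/1
#1 or   $r1, $r4, $r4 ; 0/1/2/15/1
#2 slt  $r2, $r0, $r4 ; 0/1/1/15/1
#3 bne  $r2, $r3, L14 ; 0/1/1/15/1 ; →target
#4 slt  $r3, $r3, $r4 ; 0/1/1/0/1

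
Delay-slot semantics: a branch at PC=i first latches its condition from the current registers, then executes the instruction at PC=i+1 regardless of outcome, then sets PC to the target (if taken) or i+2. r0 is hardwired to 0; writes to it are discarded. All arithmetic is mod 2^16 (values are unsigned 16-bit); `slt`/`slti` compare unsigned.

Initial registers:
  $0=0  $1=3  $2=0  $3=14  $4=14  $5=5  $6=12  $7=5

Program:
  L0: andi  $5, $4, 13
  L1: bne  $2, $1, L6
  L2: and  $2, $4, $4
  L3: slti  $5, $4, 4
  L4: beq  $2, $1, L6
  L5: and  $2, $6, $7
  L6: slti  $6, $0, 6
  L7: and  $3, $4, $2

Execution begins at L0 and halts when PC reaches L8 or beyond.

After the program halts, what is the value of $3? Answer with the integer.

14

PC=0  andi  $5, $4, 13       | $0=0 $1=3 $2=0 $3=14 $4=14 $5=12 $6=12 $7=5
PC=1  bne  $2, $1, L6        | $0=0 $1=3 $2=0 $3=14 $4=14 $5=12 $6=12 $7=5  [TAKEN]
PC=2  and  $2, $4, $4        | $0=0 $1=3 $2=14 $3=14 $4=14 $5=12 $6=12 $7=5
PC=6  slti  $6, $0, 6        | $0=0 $1=3 $2=14 $3=14 $4=14 $5=12 $6=1 $7=5
PC=7  and  $3, $4, $2        | $0=0 $1=3 $2=14 $3=14 $4=14 $5=12 $6=1 $7=5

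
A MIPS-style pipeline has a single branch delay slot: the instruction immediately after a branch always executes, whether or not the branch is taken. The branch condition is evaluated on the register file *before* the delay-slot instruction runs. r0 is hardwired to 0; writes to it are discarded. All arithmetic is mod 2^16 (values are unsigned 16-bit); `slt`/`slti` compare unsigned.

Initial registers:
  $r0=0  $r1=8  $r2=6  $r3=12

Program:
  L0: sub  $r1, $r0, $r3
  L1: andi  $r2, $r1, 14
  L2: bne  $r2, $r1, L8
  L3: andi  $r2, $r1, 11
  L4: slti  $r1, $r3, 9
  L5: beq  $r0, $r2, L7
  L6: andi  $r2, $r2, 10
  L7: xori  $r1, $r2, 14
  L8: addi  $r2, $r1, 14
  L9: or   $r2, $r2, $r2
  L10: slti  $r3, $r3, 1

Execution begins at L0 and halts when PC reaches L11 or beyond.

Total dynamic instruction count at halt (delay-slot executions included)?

7

#0 sub  $r1, $r0, $r3 ; 0/65524/6/12
#1 andi  $r2, $r1, 14 ; 0/65524/4/12
#2 bne  $r2, $r1, L8 ; 0/65524/4/12 ; →target
#3 andi  $r2, $r1, 11 ; 0/65524/0/12
#8 addi  $r2, $r1, 14 ; 0/65524/2/12
#9 or   $r2, $r2, $r2 ; 0/65524/2/12
#10 slti  $r3, $r3, 1 ; 0/65524/2/0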